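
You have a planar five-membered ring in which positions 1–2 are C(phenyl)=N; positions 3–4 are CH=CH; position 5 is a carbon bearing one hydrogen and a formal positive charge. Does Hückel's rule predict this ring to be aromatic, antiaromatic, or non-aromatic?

Check conjugation: the double-bond atoms are sp², each contributing one p electron; the doubly-bonded nitrogens are pyridine-type — their lone pairs lie in the ring plane, leaving one electron in the p orbital; the carbocation has an empty p orbital — every position has a p orbital, so the cyclic π system is continuous.
Counting π electrons: 2 × 2 = 4 from the double-bond units + 0 from the CH(+) atom = 4.
4 = 4(1); a planar, fully conjugated 4n system is antiaromatic.

Antiaromatic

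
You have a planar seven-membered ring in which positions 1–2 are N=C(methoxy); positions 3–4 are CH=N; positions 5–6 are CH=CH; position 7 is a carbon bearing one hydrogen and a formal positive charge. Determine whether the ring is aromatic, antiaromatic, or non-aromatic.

Aromatic

All ring atoms are sp² and supply a p orbital to the ring (every atom in a ring double bond is sp² and brings one electron to the p orbital; each =N– nitrogen is pyridine-type (lone pair in the sp² plane, one electron in the p orbital); the carbocation has an empty p orbital); the conjugation is uninterrupted.
Tallying contributions gives 3 × 2 = 6 from the double-bond units + 0 from the CH(+) atom = 6.
With 6 π electrons (n = 1), the Hückel 4n+2 condition holds.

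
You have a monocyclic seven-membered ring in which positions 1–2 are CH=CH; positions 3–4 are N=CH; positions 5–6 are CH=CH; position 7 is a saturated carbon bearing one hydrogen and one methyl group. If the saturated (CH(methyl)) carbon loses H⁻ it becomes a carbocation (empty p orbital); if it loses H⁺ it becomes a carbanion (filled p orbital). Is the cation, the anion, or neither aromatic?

The cation

Both ions have a continuous loop of p orbitals — each ring atom is sp².
Cation: 3 × 2 + 0 = 6 π electrons → 4(1)+2, aromatic.
Anion: 3 × 2 + 2 = 8 π electrons → 4(2), antiaromatic.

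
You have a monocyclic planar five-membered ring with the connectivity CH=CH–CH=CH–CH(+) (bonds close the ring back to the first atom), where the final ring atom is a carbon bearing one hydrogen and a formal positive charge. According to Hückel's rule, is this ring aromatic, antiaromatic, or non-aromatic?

Antiaromatic

Check conjugation: every atom in a ring double bond is sp² and brings one electron to the p orbital; the carbocation has an empty p orbital — every position has a p orbital, so the cyclic π system is continuous.
Tallying contributions gives 2 × 2 = 4 from the double-bond units + 0 from the CH(+) atom = 4.
A 4n π count (4, n = 1) in a planar conjugated ring means antiaromatic.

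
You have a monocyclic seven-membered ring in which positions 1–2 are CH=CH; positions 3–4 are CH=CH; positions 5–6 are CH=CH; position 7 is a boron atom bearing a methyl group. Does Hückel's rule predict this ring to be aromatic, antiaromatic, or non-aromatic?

Aromatic

The p orbitals form a continuous loop: the double-bond atoms are sp², each contributing one p electron; the boron has an empty p orbital. The ring is fully conjugated.
π-electron count: 3 × 2 = 6 from the double-bond units + 0 from the B(methyl) atom = 6.
That gives a 4n+2 count (6, n = 1).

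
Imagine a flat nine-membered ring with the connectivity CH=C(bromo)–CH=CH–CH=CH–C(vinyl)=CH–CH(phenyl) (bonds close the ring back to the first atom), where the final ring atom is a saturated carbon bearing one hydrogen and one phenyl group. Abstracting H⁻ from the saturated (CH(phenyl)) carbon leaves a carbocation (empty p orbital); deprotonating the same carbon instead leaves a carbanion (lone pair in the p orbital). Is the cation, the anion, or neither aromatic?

The anion

Once that carbon is sp², every ring atom has a p orbital and both ions are fully conjugated.
Cation: 4 × 2 + 0 = 8 π electrons → 4(2), antiaromatic.
Anion: 4 × 2 + 2 = 10 π electrons → 4(2)+2, aromatic.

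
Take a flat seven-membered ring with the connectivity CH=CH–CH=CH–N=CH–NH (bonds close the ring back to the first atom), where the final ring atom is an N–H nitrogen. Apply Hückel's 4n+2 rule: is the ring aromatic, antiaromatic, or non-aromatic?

All ring atoms are sp² and supply a p orbital to the ring (each doubly-bonded ring atom is sp² with one p-orbital electron; the doubly-bonded nitrogens are pyridine-type — their lone pairs lie in the ring plane, leaving one electron in the p orbital; the pyrrole-type nitrogen donates its lone pair from the p orbital); the conjugation is uninterrupted.
Tallying contributions gives 3 × 2 = 6 from the double-bond units + 2 from the NH atom = 8.
8 is a 4n count (n = 2), so the planar conjugated ring is antiaromatic.

Antiaromatic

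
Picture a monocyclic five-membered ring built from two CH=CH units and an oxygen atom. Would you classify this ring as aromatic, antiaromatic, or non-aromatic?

Every ring atom contributes a p orbital perpendicular to the ring (each doubly-bonded ring atom is sp² with one p-orbital electron; the oxygen donates one lone pair from its p orbital), so the π system is cyclic and fully conjugated.
Counting π electrons: 2 × 2 = 4 from the double-bond units + 2 from the O atom = 6.
Since 6 = 4·1 + 2, the ring meets the 4n+2 criterion.
(The species described is furan.)

Aromatic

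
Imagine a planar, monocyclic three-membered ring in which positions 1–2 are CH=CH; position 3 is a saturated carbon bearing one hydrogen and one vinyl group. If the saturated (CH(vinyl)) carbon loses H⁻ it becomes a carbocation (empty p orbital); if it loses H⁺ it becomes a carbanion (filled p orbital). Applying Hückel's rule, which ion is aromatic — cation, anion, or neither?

The cation

In both ions every ring atom is sp² and contributes a p orbital, so both rings are fully conjugated.
Cation: 1 × 2 + 0 = 2 π electrons → 4(0)+2, aromatic.
Anion: 1 × 2 + 2 = 4 π electrons → 4(1), antiaromatic.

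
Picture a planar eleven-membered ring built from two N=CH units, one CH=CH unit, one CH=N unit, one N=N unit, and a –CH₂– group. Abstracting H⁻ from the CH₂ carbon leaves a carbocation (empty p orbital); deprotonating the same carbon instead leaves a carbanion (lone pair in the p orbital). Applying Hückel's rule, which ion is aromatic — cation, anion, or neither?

The cation

Both ions have a continuous loop of p orbitals — each ring atom is sp².
Cation: 5 × 2 + 0 = 10 π electrons → 4(2)+2, aromatic.
Anion: 5 × 2 + 2 = 12 π electrons → 4(3), antiaromatic.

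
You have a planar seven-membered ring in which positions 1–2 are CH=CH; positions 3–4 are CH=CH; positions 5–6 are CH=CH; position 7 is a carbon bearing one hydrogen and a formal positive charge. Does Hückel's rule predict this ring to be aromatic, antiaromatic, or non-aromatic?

Aromatic

The p orbitals form a continuous loop: every atom in a ring double bond is sp² and brings one electron to the p orbital; the carbocation has an empty p orbital. The ring is fully conjugated.
π-electron count: 3 × 2 = 6 from the double-bond units + 0 from the CH(+) atom = 6.
With 6 π electrons (n = 1), the Hückel 4n+2 condition holds.
This is the tropylium cation.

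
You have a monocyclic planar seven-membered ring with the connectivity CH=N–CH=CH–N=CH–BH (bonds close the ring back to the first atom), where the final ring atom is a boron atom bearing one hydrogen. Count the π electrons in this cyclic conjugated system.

6

The p orbitals form a continuous loop: each doubly-bonded ring atom is sp² with one p-orbital electron; the doubly-bonded nitrogens are pyridine-type — their lone pairs lie in the ring plane, leaving one electron in the p orbital; the boron has an empty p orbital. The ring is fully conjugated.
π-electron count: 3 × 2 = 6 from the double-bond units + 0 from the BH atom = 6.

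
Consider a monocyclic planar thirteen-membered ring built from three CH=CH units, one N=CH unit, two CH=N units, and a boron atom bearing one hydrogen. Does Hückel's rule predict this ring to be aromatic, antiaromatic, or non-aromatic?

Antiaromatic

Every ring atom contributes a p orbital perpendicular to the ring (the double-bond atoms are sp², each contributing one p electron; each =N– nitrogen is pyridine-type (lone pair in the sp² plane, one electron in the p orbital); the boron has an empty p orbital), so the π system is cyclic and fully conjugated.
Tallying contributions gives 6 × 2 = 12 from the double-bond units + 0 from the BH atom = 12.
12 = 4(3); a planar, fully conjugated 4n system is antiaromatic.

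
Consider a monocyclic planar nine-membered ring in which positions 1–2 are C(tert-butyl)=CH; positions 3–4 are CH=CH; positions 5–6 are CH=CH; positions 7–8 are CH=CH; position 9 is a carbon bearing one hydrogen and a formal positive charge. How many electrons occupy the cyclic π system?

8

Check conjugation: the double-bond atoms are sp², each contributing one p electron; the carbocation has an empty p orbital — every position has a p orbital, so the cyclic π system is continuous.
Counting π electrons: 4 × 2 = 8 from the double-bond units + 0 from the CH(+) atom = 8.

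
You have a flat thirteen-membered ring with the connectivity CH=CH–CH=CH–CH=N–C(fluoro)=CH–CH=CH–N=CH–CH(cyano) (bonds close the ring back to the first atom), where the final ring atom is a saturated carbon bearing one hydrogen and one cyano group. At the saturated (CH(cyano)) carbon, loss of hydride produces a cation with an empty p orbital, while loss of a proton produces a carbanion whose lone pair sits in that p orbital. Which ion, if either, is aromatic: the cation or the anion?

In both ions every ring atom is sp² and contributes a p orbital, so both rings are fully conjugated.
Cation: 6 × 2 + 0 = 12 π electrons → 4(3), antiaromatic.
Anion: 6 × 2 + 2 = 14 π electrons → 4(3)+2, aromatic.

The anion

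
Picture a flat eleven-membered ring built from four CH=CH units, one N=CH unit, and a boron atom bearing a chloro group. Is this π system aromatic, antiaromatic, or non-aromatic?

Aromatic

The p orbitals form a continuous loop: the double-bond atoms are sp², each contributing one p electron; the doubly-bonded nitrogens are pyridine-type — their lone pairs lie in the ring plane, leaving one electron in the p orbital; the boron has an empty p orbital. The ring is fully conjugated.
π-electron count: 5 × 2 = 10 from the double-bond units + 0 from the B(chloro) atom = 10.
Since 10 = 4·2 + 2, the ring meets the 4n+2 criterion.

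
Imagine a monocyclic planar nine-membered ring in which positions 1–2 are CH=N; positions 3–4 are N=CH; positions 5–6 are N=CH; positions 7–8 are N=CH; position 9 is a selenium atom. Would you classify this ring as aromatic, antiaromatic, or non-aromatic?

Aromatic

Check conjugation: every atom in a ring double bond is sp² and brings one electron to the p orbital; the doubly-bonded nitrogens are pyridine-type — their lone pairs lie in the ring plane, leaving one electron in the p orbital; the selenium donates one lone pair from its p orbital — every position has a p orbital, so the cyclic π system is continuous.
π-electron count: 4 × 2 = 8 from the double-bond units + 2 from the Se atom = 10.
Since 10 = 4·2 + 2, the ring meets the 4n+2 criterion.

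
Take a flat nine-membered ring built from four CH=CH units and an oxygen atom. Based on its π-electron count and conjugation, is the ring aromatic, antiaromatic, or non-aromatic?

Aromatic

All ring atoms are sp² and supply a p orbital to the ring (every atom in a ring double bond is sp² and brings one electron to the p orbital; the oxygen donates one lone pair from its p orbital); the conjugation is uninterrupted.
π-electron count: 4 × 2 = 8 from the double-bond units + 2 from the O atom = 10.
That gives a 4n+2 count (10, n = 2).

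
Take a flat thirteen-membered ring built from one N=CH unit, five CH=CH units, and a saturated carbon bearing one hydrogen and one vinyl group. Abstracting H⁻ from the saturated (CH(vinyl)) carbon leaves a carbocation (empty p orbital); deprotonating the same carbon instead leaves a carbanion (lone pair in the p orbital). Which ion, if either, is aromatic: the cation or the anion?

The anion

In both ions every ring atom is sp² and contributes a p orbital, so both rings are fully conjugated.
Cation: 6 × 2 + 0 = 12 π electrons → 4(3), antiaromatic.
Anion: 6 × 2 + 2 = 14 π electrons → 4(3)+2, aromatic.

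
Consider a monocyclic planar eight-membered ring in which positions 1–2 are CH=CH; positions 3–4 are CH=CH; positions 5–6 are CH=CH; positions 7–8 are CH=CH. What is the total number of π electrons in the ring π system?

8

All ring atoms are sp² and supply a p orbital to the ring (every atom in a ring double bond is sp² and brings one electron to the p orbital); the conjugation is uninterrupted.
Tallying contributions gives 4 × 2 = 8 from the 4 double-bond units.
This is cyclooctatetraene.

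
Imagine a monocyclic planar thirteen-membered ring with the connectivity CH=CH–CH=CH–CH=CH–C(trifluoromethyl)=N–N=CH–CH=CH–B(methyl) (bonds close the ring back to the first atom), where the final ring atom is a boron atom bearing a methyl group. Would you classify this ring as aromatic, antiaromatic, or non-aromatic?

Check conjugation: each doubly-bonded ring atom is sp² with one p-orbital electron; each sp² =N– keeps its lone pair in-plane and puts one electron into the π system; the boron has an empty p orbital — every position has a p orbital, so the cyclic π system is continuous.
π-electron count: 6 × 2 = 12 from the double-bond units + 0 from the B(methyl) atom = 12.
With 12 = 4·3 π electrons, Hückel's rule classifies the planar ring as antiaromatic.

Antiaromatic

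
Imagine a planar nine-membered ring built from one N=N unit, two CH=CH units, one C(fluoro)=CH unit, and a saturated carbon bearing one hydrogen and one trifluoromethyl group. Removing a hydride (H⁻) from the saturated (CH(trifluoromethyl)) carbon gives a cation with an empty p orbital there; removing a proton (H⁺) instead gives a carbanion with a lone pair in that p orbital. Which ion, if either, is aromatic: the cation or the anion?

In either ion the ring is fully conjugated: every atom, including the new sp² carbon, supplies a p orbital.
Cation: 4 × 2 + 0 = 8 π electrons → 4(2), antiaromatic.
Anion: 4 × 2 + 2 = 10 π electrons → 4(2)+2, aromatic.

The anion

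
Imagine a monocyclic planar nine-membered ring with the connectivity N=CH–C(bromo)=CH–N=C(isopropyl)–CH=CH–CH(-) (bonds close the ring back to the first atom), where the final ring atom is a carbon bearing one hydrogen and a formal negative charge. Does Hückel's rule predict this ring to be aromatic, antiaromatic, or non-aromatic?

All ring atoms are sp² and supply a p orbital to the ring (every atom in a ring double bond is sp² and brings one electron to the p orbital; the doubly-bonded nitrogens are pyridine-type — their lone pairs lie in the ring plane, leaving one electron in the p orbital; the carbanion's lone pair occupies the p orbital); the conjugation is uninterrupted.
Counting π electrons: 4 × 2 = 8 from the double-bond units + 2 from the CH(-) atom = 10.
Since 10 = 4·2 + 2, the ring meets the 4n+2 criterion.

Aromatic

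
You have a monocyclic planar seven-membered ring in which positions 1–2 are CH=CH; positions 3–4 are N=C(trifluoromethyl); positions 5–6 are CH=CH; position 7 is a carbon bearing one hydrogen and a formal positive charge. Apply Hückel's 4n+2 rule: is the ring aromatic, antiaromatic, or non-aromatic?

Aromatic

The p orbitals form a continuous loop: the double-bond atoms are sp², each contributing one p electron; the doubly-bonded nitrogens are pyridine-type — their lone pairs lie in the ring plane, leaving one electron in the p orbital; the carbocation has an empty p orbital. The ring is fully conjugated.
Counting π electrons: 3 × 2 = 6 from the double-bond units + 0 from the CH(+) atom = 6.
That gives a 4n+2 count (6, n = 1).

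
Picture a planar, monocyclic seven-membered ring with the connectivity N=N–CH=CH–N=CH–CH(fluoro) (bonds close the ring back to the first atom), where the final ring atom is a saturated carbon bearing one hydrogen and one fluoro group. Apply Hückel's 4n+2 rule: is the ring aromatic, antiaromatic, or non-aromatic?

Non-aromatic

The CH(fluoro) carbon is saturated: that saturated carbon is sp³ and has no p orbital in the ring π system. Conjugation is not continuous around the ring.
Without a continuous loop of overlapping p orbitals the Hückel electron count never comes into play.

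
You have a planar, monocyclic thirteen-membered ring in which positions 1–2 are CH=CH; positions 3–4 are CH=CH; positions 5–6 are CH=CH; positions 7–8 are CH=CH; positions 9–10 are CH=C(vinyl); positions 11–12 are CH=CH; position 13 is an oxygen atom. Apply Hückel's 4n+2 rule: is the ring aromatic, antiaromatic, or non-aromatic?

Aromatic

All ring atoms are sp² and supply a p orbital to the ring (the double-bond atoms are sp², each contributing one p electron; the oxygen donates one lone pair from its p orbital); the conjugation is uninterrupted.
π-electron count: 6 × 2 = 12 from the double-bond units + 2 from the O atom = 14.
14 = 4(3) + 2, which satisfies Hückel's 4n+2 rule.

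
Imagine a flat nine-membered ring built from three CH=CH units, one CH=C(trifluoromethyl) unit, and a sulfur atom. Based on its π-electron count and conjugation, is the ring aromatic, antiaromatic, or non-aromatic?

Aromatic

Every ring atom contributes a p orbital perpendicular to the ring (the double-bond atoms are sp², each contributing one p electron; the sulfur donates one lone pair from its p orbital), so the π system is cyclic and fully conjugated.
Adding the contributions, 4 × 2 = 8 from the double-bond units + 2 from the S atom = 10.
That gives a 4n+2 count (10, n = 2).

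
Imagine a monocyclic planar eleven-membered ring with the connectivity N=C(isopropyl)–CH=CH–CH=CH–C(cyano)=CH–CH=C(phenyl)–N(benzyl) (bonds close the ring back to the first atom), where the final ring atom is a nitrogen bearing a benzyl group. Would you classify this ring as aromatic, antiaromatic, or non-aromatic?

The p orbitals form a continuous loop: every atom in a ring double bond is sp² and brings one electron to the p orbital; each sp² =N– keeps its lone pair in-plane and puts one electron into the π system; the pyrrole-type nitrogen donates its lone pair from the p orbital. The ring is fully conjugated.
Tallying contributions gives 5 × 2 = 10 from the double-bond units + 2 from the N(benzyl) atom = 12.
A 4n π count (12, n = 3) in a planar conjugated ring means antiaromatic.

Antiaromatic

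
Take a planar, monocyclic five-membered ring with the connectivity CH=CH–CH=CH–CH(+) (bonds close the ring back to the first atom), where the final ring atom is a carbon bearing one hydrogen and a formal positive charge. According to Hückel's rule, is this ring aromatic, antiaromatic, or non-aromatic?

Check conjugation: each doubly-bonded ring atom is sp² with one p-orbital electron; the carbocation has an empty p orbital — every position has a p orbital, so the cyclic π system is continuous.
Counting π electrons: 2 × 2 = 4 from the double-bond units + 0 from the CH(+) atom = 4.
4 is a 4n count (n = 1), so the planar conjugated ring is antiaromatic.
This is the cyclopentadienyl cation.

Antiaromatic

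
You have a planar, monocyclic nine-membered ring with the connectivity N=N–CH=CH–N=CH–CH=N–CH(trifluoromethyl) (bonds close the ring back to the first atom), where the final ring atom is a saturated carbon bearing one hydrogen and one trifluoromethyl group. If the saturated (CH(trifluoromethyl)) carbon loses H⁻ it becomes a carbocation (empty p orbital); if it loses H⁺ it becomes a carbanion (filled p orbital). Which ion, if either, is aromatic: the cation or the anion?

The anion

Both ions have a continuous loop of p orbitals — each ring atom is sp².
Cation: 4 × 2 + 0 = 8 π electrons → 4(2), antiaromatic.
Anion: 4 × 2 + 2 = 10 π electrons → 4(2)+2, aromatic.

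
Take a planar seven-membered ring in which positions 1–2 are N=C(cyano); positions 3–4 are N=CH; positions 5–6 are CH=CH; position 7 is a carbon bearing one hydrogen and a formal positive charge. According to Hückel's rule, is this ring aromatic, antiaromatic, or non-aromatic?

Check conjugation: each doubly-bonded ring atom is sp² with one p-orbital electron; each sp² =N– keeps its lone pair in-plane and puts one electron into the π system; the carbocation has an empty p orbital — every position has a p orbital, so the cyclic π system is continuous.
Tallying contributions gives 3 × 2 = 6 from the double-bond units + 0 from the CH(+) atom = 6.
Since 6 = 4·1 + 2, the ring meets the 4n+2 criterion.

Aromatic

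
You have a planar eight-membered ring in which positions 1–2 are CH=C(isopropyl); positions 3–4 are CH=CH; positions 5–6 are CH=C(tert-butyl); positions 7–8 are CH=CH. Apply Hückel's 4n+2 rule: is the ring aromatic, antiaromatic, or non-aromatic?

Antiaromatic

The p orbitals form a continuous loop: each doubly-bonded ring atom is sp² with one p-orbital electron. The ring is fully conjugated.
Tallying contributions gives 4 × 2 = 8 from the 4 double-bond units.
A 4n π count (8, n = 2) in a planar conjugated ring means antiaromatic.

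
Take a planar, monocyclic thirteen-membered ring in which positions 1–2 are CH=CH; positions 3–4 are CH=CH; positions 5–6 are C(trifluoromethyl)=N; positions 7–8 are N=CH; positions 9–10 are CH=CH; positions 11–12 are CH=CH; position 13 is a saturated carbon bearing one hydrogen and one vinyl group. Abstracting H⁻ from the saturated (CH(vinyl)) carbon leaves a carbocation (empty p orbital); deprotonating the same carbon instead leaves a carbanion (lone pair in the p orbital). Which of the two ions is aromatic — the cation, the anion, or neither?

The anion

Both ions have a continuous loop of p orbitals — each ring atom is sp².
Cation: 6 × 2 + 0 = 12 π electrons → 4(3), antiaromatic.
Anion: 6 × 2 + 2 = 14 π electrons → 4(3)+2, aromatic.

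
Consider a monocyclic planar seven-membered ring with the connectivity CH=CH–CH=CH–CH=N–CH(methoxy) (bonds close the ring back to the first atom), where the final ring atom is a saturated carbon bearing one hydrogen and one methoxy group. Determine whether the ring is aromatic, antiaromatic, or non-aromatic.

Non-aromatic

The CH(methoxy) carbon is saturated: that saturated carbon is sp³ and has no p orbital in the ring π system. Conjugation is not continuous around the ring.
Without a continuous loop of overlapping p orbitals the Hückel electron count never comes into play.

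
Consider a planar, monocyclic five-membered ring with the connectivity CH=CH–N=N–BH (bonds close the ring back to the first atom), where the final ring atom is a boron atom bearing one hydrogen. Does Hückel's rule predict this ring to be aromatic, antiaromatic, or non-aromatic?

All ring atoms are sp² and supply a p orbital to the ring (each doubly-bonded ring atom is sp² with one p-orbital electron; each =N– nitrogen is pyridine-type (lone pair in the sp² plane, one electron in the p orbital); the boron has an empty p orbital); the conjugation is uninterrupted.
Tallying contributions gives 2 × 2 = 4 from the double-bond units + 0 from the BH atom = 4.
With 4 = 4·1 π electrons, Hückel's rule classifies the planar ring as antiaromatic.

Antiaromatic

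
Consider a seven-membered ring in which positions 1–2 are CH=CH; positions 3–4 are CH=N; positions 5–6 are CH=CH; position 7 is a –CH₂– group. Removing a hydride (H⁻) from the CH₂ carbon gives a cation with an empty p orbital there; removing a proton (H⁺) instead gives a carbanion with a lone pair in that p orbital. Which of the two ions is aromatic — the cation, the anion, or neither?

The cation

Both ions have a continuous loop of p orbitals — each ring atom is sp².
Cation: 3 × 2 + 0 = 6 π electrons → 4(1)+2, aromatic.
Anion: 3 × 2 + 2 = 8 π electrons → 4(2), antiaromatic.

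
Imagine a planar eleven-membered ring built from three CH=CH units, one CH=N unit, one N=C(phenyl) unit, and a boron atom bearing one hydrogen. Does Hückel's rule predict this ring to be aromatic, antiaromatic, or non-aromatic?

The p orbitals form a continuous loop: each doubly-bonded ring atom is sp² with one p-orbital electron; each =N– nitrogen is pyridine-type (lone pair in the sp² plane, one electron in the p orbital); the boron has an empty p orbital. The ring is fully conjugated.
Adding the contributions, 5 × 2 = 10 from the double-bond units + 0 from the BH atom = 10.
With 10 π electrons (n = 2), the Hückel 4n+2 condition holds.

Aromatic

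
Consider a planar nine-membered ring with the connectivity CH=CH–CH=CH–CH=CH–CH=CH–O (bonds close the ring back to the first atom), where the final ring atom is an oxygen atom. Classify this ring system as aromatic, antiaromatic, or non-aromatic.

Every ring atom contributes a p orbital perpendicular to the ring (the double-bond atoms are sp², each contributing one p electron; the oxygen donates one lone pair from its p orbital), so the π system is cyclic and fully conjugated.
Tallying contributions gives 4 × 2 = 8 from the double-bond units + 2 from the O atom = 10.
With 10 π electrons (n = 2), the Hückel 4n+2 condition holds.

Aromatic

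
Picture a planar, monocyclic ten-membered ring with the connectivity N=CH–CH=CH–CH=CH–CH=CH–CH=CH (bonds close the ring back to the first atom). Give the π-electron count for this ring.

The p orbitals form a continuous loop: the double-bond atoms are sp², each contributing one p electron; each sp² =N– keeps its lone pair in-plane and puts one electron into the π system. The ring is fully conjugated.
Counting π electrons: 5 × 2 = 10 from the 5 double-bond units.

10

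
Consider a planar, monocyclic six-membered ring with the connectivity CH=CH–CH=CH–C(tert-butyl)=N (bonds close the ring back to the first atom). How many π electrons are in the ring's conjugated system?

6

Every ring atom contributes a p orbital perpendicular to the ring (the double-bond atoms are sp², each contributing one p electron; each =N– nitrogen is pyridine-type (lone pair in the sp² plane, one electron in the p orbital)), so the π system is cyclic and fully conjugated.
Counting π electrons: 3 × 2 = 6 from the 3 double-bond units.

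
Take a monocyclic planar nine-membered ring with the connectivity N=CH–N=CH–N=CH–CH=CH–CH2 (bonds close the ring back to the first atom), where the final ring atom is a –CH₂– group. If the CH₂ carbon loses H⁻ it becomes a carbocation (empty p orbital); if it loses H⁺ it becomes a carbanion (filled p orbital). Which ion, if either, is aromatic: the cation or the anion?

In both ions every ring atom is sp² and contributes a p orbital, so both rings are fully conjugated.
Cation: 4 × 2 + 0 = 8 π electrons → 4(2), antiaromatic.
Anion: 4 × 2 + 2 = 10 π electrons → 4(2)+2, aromatic.

The anion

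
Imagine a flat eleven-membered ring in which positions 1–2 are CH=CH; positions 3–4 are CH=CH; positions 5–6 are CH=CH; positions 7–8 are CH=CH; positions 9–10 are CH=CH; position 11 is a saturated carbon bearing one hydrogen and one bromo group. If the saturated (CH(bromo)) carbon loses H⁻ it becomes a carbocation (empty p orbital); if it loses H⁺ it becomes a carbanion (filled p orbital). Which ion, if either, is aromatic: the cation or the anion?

Both ions have a continuous loop of p orbitals — each ring atom is sp².
Cation: 5 × 2 + 0 = 10 π electrons → 4(2)+2, aromatic.
Anion: 5 × 2 + 2 = 12 π electrons → 4(3), antiaromatic.

The cation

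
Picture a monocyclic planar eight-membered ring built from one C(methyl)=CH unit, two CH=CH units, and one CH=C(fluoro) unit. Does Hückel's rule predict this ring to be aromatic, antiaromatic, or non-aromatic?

Antiaromatic

All ring atoms are sp² and supply a p orbital to the ring (every atom in a ring double bond is sp² and brings one electron to the p orbital); the conjugation is uninterrupted.
Counting π electrons: 4 × 2 = 8 from the 4 double-bond units.
8 is a 4n count (n = 2), so the planar conjugated ring is antiaromatic.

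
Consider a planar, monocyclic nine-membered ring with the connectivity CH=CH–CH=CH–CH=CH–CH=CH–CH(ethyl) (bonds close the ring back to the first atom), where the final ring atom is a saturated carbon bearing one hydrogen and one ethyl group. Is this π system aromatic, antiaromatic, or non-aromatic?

Because that saturated carbon is sp³ and has no p orbital in the ring π system at the CH(ethyl) position, the π system cannot extend all the way around the ring.
A ring that is not fully conjugated cannot be aromatic or antiaromatic regardless of its π-electron count.

Non-aromatic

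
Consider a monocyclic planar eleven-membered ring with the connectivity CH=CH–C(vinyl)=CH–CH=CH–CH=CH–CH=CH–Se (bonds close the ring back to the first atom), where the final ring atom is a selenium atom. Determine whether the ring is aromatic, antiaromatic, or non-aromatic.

Every ring atom contributes a p orbital perpendicular to the ring (the double-bond atoms are sp², each contributing one p electron; the selenium donates one lone pair from its p orbital), so the π system is cyclic and fully conjugated.
Tallying contributions gives 5 × 2 = 10 from the double-bond units + 2 from the Se atom = 12.
12 = 4(3); a planar, fully conjugated 4n system is antiaromatic.

Antiaromatic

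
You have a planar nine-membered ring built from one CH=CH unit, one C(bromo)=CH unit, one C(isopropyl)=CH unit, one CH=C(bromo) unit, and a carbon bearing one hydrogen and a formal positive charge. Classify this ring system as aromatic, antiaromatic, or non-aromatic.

Antiaromatic

The p orbitals form a continuous loop: each doubly-bonded ring atom is sp² with one p-orbital electron; the carbocation has an empty p orbital. The ring is fully conjugated.
π-electron count: 4 × 2 = 8 from the double-bond units + 0 from the CH(+) atom = 8.
With 8 = 4·2 π electrons, Hückel's rule classifies the planar ring as antiaromatic.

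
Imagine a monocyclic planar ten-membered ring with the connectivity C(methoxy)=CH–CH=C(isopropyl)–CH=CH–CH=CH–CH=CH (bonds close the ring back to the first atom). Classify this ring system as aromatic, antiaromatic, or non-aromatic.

Aromatic

The p orbitals form a continuous loop: every atom in a ring double bond is sp² and brings one electron to the p orbital. The ring is fully conjugated.
π-electron count: 5 × 2 = 10 from the 5 double-bond units.
That gives a 4n+2 count (10, n = 2).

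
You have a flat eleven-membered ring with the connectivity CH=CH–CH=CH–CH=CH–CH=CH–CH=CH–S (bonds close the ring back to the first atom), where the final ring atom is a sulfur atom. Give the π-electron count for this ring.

Check conjugation: every atom in a ring double bond is sp² and brings one electron to the p orbital; the sulfur donates one lone pair from its p orbital — every position has a p orbital, so the cyclic π system is continuous.
Tallying contributions gives 5 × 2 = 10 from the double-bond units + 2 from the S atom = 12.

12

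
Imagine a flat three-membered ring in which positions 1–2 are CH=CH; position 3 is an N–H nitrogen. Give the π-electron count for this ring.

4

The p orbitals form a continuous loop: the double-bond atoms are sp², each contributing one p electron; the pyrrole-type nitrogen donates its lone pair from the p orbital. The ring is fully conjugated.
Counting π electrons: 1 × 2 = 2 from the double-bond unit + 2 from the NH atom = 4.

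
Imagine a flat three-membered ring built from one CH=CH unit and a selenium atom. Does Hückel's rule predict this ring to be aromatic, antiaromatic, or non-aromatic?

Antiaromatic

Check conjugation: the double-bond atoms are sp², each contributing one p electron; the selenium donates one lone pair from its p orbital — every position has a p orbital, so the cyclic π system is continuous.
Counting π electrons: 1 × 2 = 2 from the double-bond unit + 2 from the Se atom = 4.
A 4n π count (4, n = 1) in a planar conjugated ring means antiaromatic.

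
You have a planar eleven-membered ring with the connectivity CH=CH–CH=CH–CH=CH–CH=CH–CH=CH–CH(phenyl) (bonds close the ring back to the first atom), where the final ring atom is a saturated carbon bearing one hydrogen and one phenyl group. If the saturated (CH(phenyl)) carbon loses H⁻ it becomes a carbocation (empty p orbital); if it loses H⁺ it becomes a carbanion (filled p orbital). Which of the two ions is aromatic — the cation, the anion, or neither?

Once that carbon is sp², every ring atom has a p orbital and both ions are fully conjugated.
Cation: 5 × 2 + 0 = 10 π electrons → 4(2)+2, aromatic.
Anion: 5 × 2 + 2 = 12 π electrons → 4(3), antiaromatic.

The cation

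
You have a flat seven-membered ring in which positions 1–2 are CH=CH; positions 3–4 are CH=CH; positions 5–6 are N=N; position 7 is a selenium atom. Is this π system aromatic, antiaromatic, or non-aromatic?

Antiaromatic

All ring atoms are sp² and supply a p orbital to the ring (each doubly-bonded ring atom is sp² with one p-orbital electron; each =N– nitrogen is pyridine-type (lone pair in the sp² plane, one electron in the p orbital); the selenium donates one lone pair from its p orbital); the conjugation is uninterrupted.
Tallying contributions gives 3 × 2 = 6 from the double-bond units + 2 from the Se atom = 8.
8 = 4(2); a planar, fully conjugated 4n system is antiaromatic.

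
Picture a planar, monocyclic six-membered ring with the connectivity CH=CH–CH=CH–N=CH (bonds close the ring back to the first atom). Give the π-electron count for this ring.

6

All ring atoms are sp² and supply a p orbital to the ring (the double-bond atoms are sp², each contributing one p electron; each sp² =N– keeps its lone pair in-plane and puts one electron into the π system); the conjugation is uninterrupted.
π-electron count: 3 × 2 = 6 from the 3 double-bond units.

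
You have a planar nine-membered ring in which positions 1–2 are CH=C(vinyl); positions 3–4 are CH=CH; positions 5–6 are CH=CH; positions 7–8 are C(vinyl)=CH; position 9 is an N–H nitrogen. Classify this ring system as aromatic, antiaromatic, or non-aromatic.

Aromatic

The p orbitals form a continuous loop: the double-bond atoms are sp², each contributing one p electron; the pyrrole-type nitrogen donates its lone pair from the p orbital. The ring is fully conjugated.
Tallying contributions gives 4 × 2 = 8 from the double-bond units + 2 from the NH atom = 10.
10 = 4(2) + 2, which satisfies Hückel's 4n+2 rule.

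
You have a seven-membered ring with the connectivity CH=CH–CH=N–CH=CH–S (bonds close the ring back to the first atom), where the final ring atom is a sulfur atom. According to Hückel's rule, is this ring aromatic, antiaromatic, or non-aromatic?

Antiaromatic

The p orbitals form a continuous loop: every atom in a ring double bond is sp² and brings one electron to the p orbital; the doubly-bonded nitrogens are pyridine-type — their lone pairs lie in the ring plane, leaving one electron in the p orbital; the sulfur donates one lone pair from its p orbital. The ring is fully conjugated.
Counting π electrons: 3 × 2 = 6 from the double-bond units + 2 from the S atom = 8.
A 4n π count (8, n = 2) in a planar conjugated ring means antiaromatic.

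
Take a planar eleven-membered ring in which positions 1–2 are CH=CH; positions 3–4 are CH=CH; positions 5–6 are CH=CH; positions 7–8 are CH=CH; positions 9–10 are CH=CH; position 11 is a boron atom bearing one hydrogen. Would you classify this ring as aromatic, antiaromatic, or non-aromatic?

The p orbitals form a continuous loop: every atom in a ring double bond is sp² and brings one electron to the p orbital; the boron has an empty p orbital. The ring is fully conjugated.
Adding the contributions, 5 × 2 = 10 from the double-bond units + 0 from the BH atom = 10.
With 10 π electrons (n = 2), the Hückel 4n+2 condition holds.

Aromatic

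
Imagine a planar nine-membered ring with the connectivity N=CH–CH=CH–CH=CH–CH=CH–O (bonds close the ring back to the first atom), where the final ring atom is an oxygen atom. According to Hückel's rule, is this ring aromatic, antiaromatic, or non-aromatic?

Aromatic

Every ring atom contributes a p orbital perpendicular to the ring (the double-bond atoms are sp², each contributing one p electron; each =N– nitrogen is pyridine-type (lone pair in the sp² plane, one electron in the p orbital); the oxygen donates one lone pair from its p orbital), so the π system is cyclic and fully conjugated.
π-electron count: 4 × 2 = 8 from the double-bond units + 2 from the O atom = 10.
Since 10 = 4·2 + 2, the ring meets the 4n+2 criterion.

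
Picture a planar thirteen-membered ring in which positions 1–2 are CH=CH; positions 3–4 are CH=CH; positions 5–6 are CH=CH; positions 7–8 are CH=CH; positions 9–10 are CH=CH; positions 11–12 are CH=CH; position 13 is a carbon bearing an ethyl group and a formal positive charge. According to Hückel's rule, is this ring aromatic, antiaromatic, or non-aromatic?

Antiaromatic

Check conjugation: the double-bond atoms are sp², each contributing one p electron; the carbocation has an empty p orbital — every position has a p orbital, so the cyclic π system is continuous.
Tallying contributions gives 6 × 2 = 12 from the double-bond units + 0 from the C(ethyl)(+) atom = 12.
With 12 = 4·3 π electrons, Hückel's rule classifies the planar ring as antiaromatic.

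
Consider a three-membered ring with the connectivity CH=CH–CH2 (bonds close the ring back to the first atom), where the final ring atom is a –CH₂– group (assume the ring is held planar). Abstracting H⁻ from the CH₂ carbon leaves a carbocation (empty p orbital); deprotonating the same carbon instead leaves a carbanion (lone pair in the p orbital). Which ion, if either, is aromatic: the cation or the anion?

The cation

In both ions every ring atom is sp² and contributes a p orbital, so both rings are fully conjugated.
Cation: 1 × 2 + 0 = 2 π electrons → 4(0)+2, aromatic.
Anion: 1 × 2 + 2 = 4 π electrons → 4(1), antiaromatic.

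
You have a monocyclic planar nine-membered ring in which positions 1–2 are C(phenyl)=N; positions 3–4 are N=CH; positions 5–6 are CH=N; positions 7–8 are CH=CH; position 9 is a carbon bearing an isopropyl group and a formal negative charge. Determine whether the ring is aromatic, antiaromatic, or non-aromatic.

Aromatic

The p orbitals form a continuous loop: the double-bond atoms are sp², each contributing one p electron; the doubly-bonded nitrogens are pyridine-type — their lone pairs lie in the ring plane, leaving one electron in the p orbital; the carbanion's lone pair occupies the p orbital. The ring is fully conjugated.
Adding the contributions, 4 × 2 = 8 from the double-bond units + 2 from the C(isopropyl)(-) atom = 10.
With 10 π electrons (n = 2), the Hückel 4n+2 condition holds.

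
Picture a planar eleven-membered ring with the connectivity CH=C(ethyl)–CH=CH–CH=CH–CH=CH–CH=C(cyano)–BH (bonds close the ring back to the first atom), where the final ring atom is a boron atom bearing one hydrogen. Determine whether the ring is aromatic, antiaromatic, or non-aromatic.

Aromatic

All ring atoms are sp² and supply a p orbital to the ring (every atom in a ring double bond is sp² and brings one electron to the p orbital; the boron has an empty p orbital); the conjugation is uninterrupted.
π-electron count: 5 × 2 = 10 from the double-bond units + 0 from the BH atom = 10.
With 10 π electrons (n = 2), the Hückel 4n+2 condition holds.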